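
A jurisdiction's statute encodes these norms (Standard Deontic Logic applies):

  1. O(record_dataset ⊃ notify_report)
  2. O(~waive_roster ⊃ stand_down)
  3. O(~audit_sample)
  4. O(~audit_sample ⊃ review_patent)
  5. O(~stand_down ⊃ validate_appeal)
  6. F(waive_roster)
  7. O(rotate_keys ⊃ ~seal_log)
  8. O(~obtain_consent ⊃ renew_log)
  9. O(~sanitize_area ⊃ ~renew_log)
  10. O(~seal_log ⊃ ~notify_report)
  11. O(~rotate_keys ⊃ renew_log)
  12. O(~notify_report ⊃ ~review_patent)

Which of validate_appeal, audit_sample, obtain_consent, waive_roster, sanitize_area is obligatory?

Premise 3 states O(~audit_sample) outright.
From O(~audit_sample) and premise 4, O(~audit_sample ⊃ review_patent), we obtain O(review_patent).
Premise 12 is O(~notify_report ⊃ ~review_patent); contrapositively O(review_patent ⊃ notify_report). Since O(review_patent) holds, K gives O(notify_report).
Premise 10, O(~seal_log ⊃ ~notify_report), contraposes to O(notify_report ⊃ seal_log); with O(notify_report) we get O(seal_log).
Premise 7, O(rotate_keys ⊃ ~seal_log), contraposes to O(seal_log ⊃ ~rotate_keys); with O(seal_log) we get O(~rotate_keys).
Premise 11 is O(~rotate_keys ⊃ renew_log); since O(~rotate_keys), deontic closure gives O(renew_log).
The contrapositive of premise 9 (O(~sanitize_area ⊃ ~renew_log)) is O(renew_log ⊃ sanitize_area), and O(renew_log) is already established, so O(sanitize_area).
So O(sanitize_area) holds — sanitize_area is obligatory. None of the other listed options is made obligatory by any chain of premises.

sanitize_area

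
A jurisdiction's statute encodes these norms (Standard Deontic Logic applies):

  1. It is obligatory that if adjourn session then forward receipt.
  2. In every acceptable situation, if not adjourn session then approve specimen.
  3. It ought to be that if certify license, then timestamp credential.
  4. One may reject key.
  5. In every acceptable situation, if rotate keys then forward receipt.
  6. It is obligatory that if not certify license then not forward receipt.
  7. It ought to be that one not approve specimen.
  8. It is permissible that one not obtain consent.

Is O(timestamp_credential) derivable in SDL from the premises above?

Yes

Premise 7 states O(¬approve_specimen) outright.
Premise 2 is O(¬adjourn_session → approve_specimen); contrapositively O(¬approve_specimen → adjourn_session). Since O(¬approve_specimen) holds, K gives O(adjourn_session).
Premise 1 is O(adjourn_session → forward_receipt); since O(adjourn_session), deontic closure gives O(forward_receipt).
The contrapositive of premise 6 (O(¬certify_license → ¬forward_receipt)) is O(forward_receipt → certify_license), and O(forward_receipt) is already established, so O(certify_license).
With premise 3, O(certify_license → timestamp_credential), the K-axiom yields O(timestamp_credential).
Premises 4, 5, 8 do not contribute to this derivation.
So O(timestamp_credential) follows.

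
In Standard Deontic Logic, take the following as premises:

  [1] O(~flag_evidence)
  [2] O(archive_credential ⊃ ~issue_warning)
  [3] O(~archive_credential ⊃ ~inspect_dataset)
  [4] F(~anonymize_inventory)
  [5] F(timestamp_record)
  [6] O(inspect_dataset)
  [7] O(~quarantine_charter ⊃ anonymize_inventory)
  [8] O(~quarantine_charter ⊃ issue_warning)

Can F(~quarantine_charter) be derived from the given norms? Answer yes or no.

Premise 6 states O(inspect_dataset) outright.
Premise 3 is O(~archive_credential ⊃ ~inspect_dataset); contrapositively O(inspect_dataset ⊃ archive_credential). Since O(inspect_dataset) holds, K gives O(archive_credential).
From O(archive_credential) and premise 2, O(archive_credential ⊃ ~issue_warning), we obtain O(~issue_warning).
Premise 8, O(~quarantine_charter ⊃ issue_warning), contraposes to O(~issue_warning ⊃ quarantine_charter); with O(~issue_warning) we get O(quarantine_charter).
Premises 1, 4, 5, 7 do not contribute to this derivation.
So O(quarantine_charter) holds, i.e. F(~quarantine_charter). The claim follows.

Yes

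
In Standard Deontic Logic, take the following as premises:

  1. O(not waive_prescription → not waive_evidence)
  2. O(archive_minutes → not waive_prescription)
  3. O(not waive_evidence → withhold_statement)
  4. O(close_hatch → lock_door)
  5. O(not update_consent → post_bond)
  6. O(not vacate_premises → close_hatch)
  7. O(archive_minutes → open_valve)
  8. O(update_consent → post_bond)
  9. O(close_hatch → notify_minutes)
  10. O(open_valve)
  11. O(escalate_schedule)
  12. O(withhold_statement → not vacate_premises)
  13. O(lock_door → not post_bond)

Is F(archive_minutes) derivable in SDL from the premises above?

By case analysis on not update_consent: premise 5 gives O(not update_consent → post_bond) and premise 8 gives O(update_consent → post_bond), so O(post_bond) either way.
Premise 13, O(lock_door → not post_bond), contraposes to O(post_bond → not lock_door); with O(post_bond) we get O(not lock_door).
Premise 4, O(close_hatch → lock_door), contraposes to O(not lock_door → not close_hatch); with O(not lock_door) we get O(not close_hatch).
The contrapositive of premise 6 (O(not vacate_premises → close_hatch)) is O(not close_hatch → vacate_premises), and O(not close_hatch) is already established, so O(vacate_premises).
Premise 12 is O(withhold_statement → not vacate_premises); contrapositively O(vacate_premises → not withhold_statement). Since O(vacate_premises) holds, K gives O(not withhold_statement).
Premise 3, O(not waive_evidence → withhold_statement), contraposes to O(not withhold_statement → waive_evidence); with O(not withhold_statement) we get O(waive_evidence).
Premise 1, O(not waive_prescription → not waive_evidence), contraposes to O(waive_evidence → waive_prescription); with O(waive_evidence) we get O(waive_prescription).
Premise 2, O(archive_minutes → not waive_prescription), contraposes to O(waive_prescription → not archive_minutes); with O(waive_prescription) we get O(not archive_minutes).
Premises 7, 9, 10, 11 do not contribute to this derivation.
So O(not archive_minutes) holds, i.e. F(archive_minutes). The claim follows.

Yes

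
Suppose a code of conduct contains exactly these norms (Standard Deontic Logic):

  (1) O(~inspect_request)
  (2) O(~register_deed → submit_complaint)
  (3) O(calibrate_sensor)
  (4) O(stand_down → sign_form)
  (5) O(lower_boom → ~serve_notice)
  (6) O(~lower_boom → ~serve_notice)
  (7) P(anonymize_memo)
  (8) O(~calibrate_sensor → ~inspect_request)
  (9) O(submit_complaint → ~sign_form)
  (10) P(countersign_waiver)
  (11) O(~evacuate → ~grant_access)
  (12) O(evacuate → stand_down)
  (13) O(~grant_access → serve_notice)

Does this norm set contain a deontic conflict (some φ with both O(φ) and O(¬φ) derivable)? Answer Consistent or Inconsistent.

Consistent

Premise 8 is O(~calibrate_sensor → ~inspect_request); even if O(~inspect_request) held, inferring O(~calibrate_sensor) would be affirming the consequent — invalid.
So O(~calibrate_sensor) is not derivable, and the apparent clash with O(calibrate_sensor) does not arise.
A world satisfying every obligation exists (e.g. anonymize_memo=false, calibrate_sensor=true, countersign_waiver=false, evacuate=true, grant_access=true, inspect_request=false, lower_boom=false, register_deed=true, serve_notice=false, sign_form=true, stand_down=true, submit_complaint=false); no atom is both obligatory and forbidden, so the set is consistent.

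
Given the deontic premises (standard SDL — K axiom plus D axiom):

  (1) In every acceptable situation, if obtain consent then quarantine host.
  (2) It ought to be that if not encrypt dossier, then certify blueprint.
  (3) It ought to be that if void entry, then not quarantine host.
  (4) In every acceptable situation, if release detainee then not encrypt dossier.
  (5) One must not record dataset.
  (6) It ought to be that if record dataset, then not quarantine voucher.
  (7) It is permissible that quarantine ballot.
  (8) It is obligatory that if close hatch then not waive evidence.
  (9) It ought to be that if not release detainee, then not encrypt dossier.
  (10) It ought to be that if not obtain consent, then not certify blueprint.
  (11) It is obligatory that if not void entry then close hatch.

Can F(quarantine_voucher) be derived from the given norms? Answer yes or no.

Premise 6 is O(record_dataset → ¬quarantine_voucher), but O(record_dataset) is not derivable from the premises, so it does not yield O(¬quarantine_voucher).
No other premise forces O(¬quarantine_voucher). An ideal world satisfying every premise can still have quarantine_voucher true, so F(quarantine_voucher) is not derivable.

No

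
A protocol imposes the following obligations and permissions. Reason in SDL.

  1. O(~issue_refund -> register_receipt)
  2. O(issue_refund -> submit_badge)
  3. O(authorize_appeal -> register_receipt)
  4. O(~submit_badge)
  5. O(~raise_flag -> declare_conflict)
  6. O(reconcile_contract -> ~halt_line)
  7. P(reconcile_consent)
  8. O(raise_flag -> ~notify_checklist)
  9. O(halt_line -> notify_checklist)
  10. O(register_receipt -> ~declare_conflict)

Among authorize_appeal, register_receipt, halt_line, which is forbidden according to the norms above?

From premise 4 we have O(~submit_badge).
Premise 2 is O(issue_refund -> submit_badge); contrapositively O(~submit_badge -> ~issue_refund). Since O(~submit_badge) holds, K gives O(~issue_refund).
From O(~issue_refund) and premise 1, O(~issue_refund -> register_receipt), we obtain O(register_receipt).
With premise 10, O(register_receipt -> ~declare_conflict), the K-axiom yields O(~declare_conflict).
The contrapositive of premise 5 (O(~raise_flag -> declare_conflict)) is O(~declare_conflict -> raise_flag), and O(~declare_conflict) is already established, so O(raise_flag).
With premise 8, O(raise_flag -> ~notify_checklist), the K-axiom yields O(~notify_checklist).
Premise 9 is O(halt_line -> notify_checklist); contrapositively O(~notify_checklist -> ~halt_line). Since O(~notify_checklist) holds, K gives O(~halt_line).
So O(~halt_line) holds, i.e. halt_line is forbidden. None of the other listed options is forbidden under the premises.

halt_line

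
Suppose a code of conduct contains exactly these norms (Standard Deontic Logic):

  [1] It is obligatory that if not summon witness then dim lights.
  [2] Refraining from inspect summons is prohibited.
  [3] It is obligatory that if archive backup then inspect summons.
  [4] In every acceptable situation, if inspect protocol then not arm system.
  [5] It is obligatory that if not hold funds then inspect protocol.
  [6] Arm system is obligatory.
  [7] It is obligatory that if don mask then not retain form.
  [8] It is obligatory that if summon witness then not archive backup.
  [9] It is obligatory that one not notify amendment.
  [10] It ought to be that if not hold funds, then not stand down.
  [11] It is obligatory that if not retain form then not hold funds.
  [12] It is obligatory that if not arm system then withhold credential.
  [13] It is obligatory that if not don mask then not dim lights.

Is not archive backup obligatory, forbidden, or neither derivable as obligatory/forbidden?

Obligatory

Premise 6 states O(arm_system) outright.
The contrapositive of premise 4 (O(inspect_protocol → ¬arm_system)) is O(arm_system → ¬inspect_protocol), and O(arm_system) is already established, so O(¬inspect_protocol).
Premise 5 is O(¬hold_funds → inspect_protocol); contrapositively O(¬inspect_protocol → hold_funds). Since O(¬inspect_protocol) holds, K gives O(hold_funds).
Premise 11, O(¬retain_form → ¬hold_funds), contraposes to O(hold_funds → retain_form); with O(hold_funds) we get O(retain_form).
Premise 7 is O(don_mask → ¬retain_form); contrapositively O(retain_form → ¬don_mask). Since O(retain_form) holds, K gives O(¬don_mask).
From O(¬don_mask) and premise 13, O(¬don_mask → ¬dim_lights), we obtain O(¬dim_lights).
Premise 1 is O(¬summon_witness → dim_lights); contrapositively O(¬dim_lights → summon_witness). Since O(¬dim_lights) holds, K gives O(summon_witness).
From O(summon_witness) and premise 8, O(summon_witness → ¬archive_backup), we obtain O(¬archive_backup).
Premises 2, 3, 9, 10, 12 do not contribute to this derivation.
Hence ¬archive_backup is obligatory.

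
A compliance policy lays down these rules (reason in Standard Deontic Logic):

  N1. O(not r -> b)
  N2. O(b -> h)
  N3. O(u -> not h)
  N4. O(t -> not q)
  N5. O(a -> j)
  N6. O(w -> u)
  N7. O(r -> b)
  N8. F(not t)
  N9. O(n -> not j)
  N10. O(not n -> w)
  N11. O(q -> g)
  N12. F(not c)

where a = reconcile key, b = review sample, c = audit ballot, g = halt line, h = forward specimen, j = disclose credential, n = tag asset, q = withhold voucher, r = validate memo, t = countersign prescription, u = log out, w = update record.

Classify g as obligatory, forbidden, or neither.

Premise 11 is O(q -> g), but O(q) is not derivable from the premises, so it does not yield O(g).
No premise or chain of K-axiom applications forces O(g), and none forces O(not g). So g is neither obligatory nor forbidden under these norms.

Neither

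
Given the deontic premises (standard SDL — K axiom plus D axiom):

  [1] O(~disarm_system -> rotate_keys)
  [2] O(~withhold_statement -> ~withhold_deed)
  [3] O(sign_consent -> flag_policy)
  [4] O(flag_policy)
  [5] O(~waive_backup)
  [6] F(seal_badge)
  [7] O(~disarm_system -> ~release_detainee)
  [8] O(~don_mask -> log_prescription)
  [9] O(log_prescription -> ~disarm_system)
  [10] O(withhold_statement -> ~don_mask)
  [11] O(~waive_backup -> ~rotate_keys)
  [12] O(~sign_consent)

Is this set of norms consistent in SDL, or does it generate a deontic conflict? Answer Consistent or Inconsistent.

Consistent

Premise 3 is O(sign_consent -> flag_policy); even if O(flag_policy) held, inferring O(sign_consent) would be affirming the consequent — invalid.
So O(sign_consent) is not derivable, and the apparent clash with O(~sign_consent) does not arise.
A world satisfying every obligation exists (e.g. disarm_system=true, don_mask=true, flag_policy=true, log_prescription=false, release_detainee=false, rotate_keys=false, seal_badge=false, sign_consent=false, waive_backup=false, withhold_deed=false, withhold_statement=false); no atom is both obligatory and forbidden, so the set is consistent.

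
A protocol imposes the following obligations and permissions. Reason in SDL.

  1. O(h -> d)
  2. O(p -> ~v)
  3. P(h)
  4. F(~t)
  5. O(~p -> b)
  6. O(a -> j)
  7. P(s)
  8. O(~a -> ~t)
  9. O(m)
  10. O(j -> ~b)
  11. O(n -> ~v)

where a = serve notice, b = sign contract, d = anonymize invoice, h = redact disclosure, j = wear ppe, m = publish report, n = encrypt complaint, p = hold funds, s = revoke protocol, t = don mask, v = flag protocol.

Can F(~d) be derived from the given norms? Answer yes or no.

Premise 1 is O(h -> d), but O(h) is not derivable from the premises (the permission P(h) asserts only ~O(~h), not O(h)), so it does not yield O(d).
No other premise forces O(d). An ideal world satisfying every premise can still have ~d true, so F(~d) is not derivable.

No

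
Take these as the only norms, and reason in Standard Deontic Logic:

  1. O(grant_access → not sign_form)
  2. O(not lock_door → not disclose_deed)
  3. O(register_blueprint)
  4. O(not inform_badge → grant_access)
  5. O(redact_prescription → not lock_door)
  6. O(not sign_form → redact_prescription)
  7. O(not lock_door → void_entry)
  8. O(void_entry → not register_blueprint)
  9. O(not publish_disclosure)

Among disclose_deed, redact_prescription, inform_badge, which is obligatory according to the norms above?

inform_badge

From premise 3 we have O(register_blueprint).
The contrapositive of premise 8 (O(void_entry → not register_blueprint)) is O(register_blueprint → not void_entry), and O(register_blueprint) is already established, so O(not void_entry).
Premise 7, O(not lock_door → void_entry), contraposes to O(not void_entry → lock_door); with O(not void_entry) we get O(lock_door).
Premise 5, O(redact_prescription → not lock_door), contraposes to O(lock_door → not redact_prescription); with O(lock_door) we get O(not redact_prescription).
Premise 6 is O(not sign_form → redact_prescription); contrapositively O(not redact_prescription → sign_form). Since O(not redact_prescription) holds, K gives O(sign_form).
Premise 1 is O(grant_access → not sign_form); contrapositively O(sign_form → not grant_access). Since O(sign_form) holds, K gives O(not grant_access).
Premise 4, O(not inform_badge → grant_access), contraposes to O(not grant_access → inform_badge); with O(not grant_access) we get O(inform_badge).
So O(inform_badge) holds — inform_badge is obligatory. None of the other listed options is made obligatory by any chain of premises.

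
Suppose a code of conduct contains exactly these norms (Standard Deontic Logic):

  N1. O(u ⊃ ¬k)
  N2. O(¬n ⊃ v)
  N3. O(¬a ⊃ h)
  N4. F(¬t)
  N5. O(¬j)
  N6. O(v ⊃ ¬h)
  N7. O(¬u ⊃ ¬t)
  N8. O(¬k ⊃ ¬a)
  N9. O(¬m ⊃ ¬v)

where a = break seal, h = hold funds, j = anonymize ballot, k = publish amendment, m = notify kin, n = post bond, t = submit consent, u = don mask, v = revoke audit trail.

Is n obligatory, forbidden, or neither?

Obligatory

F(¬t) at premise 4 means O(t).
Premise 7, O(¬u ⊃ ¬t), contraposes to O(t ⊃ u); with O(t) we get O(u).
From O(u) and premise 1, O(u ⊃ ¬k), we obtain O(¬k).
Premise 8 is O(¬k ⊃ ¬a); since O(¬k), deontic closure gives O(¬a).
Premise 3 is O(¬a ⊃ h); since O(¬a), deontic closure gives O(h).
The contrapositive of premise 6 (O(v ⊃ ¬h)) is O(h ⊃ ¬v), and O(h) is already established, so O(¬v).
The contrapositive of premise 2 (O(¬n ⊃ v)) is O(¬v ⊃ n), and O(¬v) is already established, so O(n).
Premises 5, 9 do not contribute to this derivation.
Hence n is obligatory.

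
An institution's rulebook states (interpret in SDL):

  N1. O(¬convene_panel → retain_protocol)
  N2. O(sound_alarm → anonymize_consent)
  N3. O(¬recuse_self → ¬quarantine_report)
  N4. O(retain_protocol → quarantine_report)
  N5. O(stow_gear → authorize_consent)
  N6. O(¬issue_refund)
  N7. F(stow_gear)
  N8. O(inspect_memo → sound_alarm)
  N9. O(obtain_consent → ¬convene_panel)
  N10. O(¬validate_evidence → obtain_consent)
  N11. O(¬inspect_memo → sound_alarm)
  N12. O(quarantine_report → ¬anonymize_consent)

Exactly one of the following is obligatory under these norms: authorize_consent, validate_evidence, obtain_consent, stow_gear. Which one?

validate_evidence

By case analysis on inspect_memo: premise 8 gives O(inspect_memo → sound_alarm) and premise 11 gives O(¬inspect_memo → sound_alarm), so O(sound_alarm) either way.
With premise 2, O(sound_alarm → anonymize_consent), the K-axiom yields O(anonymize_consent).
Premise 12 is O(quarantine_report → ¬anonymize_consent); contrapositively O(anonymize_consent → ¬quarantine_report). Since O(anonymize_consent) holds, K gives O(¬quarantine_report).
Premise 4 is O(retain_protocol → quarantine_report); contrapositively O(¬quarantine_report → ¬retain_protocol). Since O(¬quarantine_report) holds, K gives O(¬retain_protocol).
The contrapositive of premise 1 (O(¬convene_panel → retain_protocol)) is O(¬retain_protocol → convene_panel), and O(¬retain_protocol) is already established, so O(convene_panel).
Premise 9 is O(obtain_consent → ¬convene_panel); contrapositively O(convene_panel → ¬obtain_consent). Since O(convene_panel) holds, K gives O(¬obtain_consent).
The contrapositive of premise 10 (O(¬validate_evidence → obtain_consent)) is O(¬obtain_consent → validate_evidence), and O(¬obtain_consent) is already established, so O(validate_evidence).
So O(validate_evidence) holds — validate_evidence is obligatory. None of the other listed options is made obligatory by any chain of premises.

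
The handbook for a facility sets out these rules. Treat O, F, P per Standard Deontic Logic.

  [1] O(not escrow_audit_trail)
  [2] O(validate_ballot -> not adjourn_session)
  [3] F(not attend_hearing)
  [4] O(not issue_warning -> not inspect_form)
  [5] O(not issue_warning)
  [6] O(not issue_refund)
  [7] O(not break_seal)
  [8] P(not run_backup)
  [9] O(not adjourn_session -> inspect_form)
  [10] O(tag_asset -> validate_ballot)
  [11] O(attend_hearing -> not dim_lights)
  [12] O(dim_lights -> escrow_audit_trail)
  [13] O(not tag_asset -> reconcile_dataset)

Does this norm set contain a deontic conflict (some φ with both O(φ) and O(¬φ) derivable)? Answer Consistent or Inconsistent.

Consistent

Premise 12 is O(dim_lights -> escrow_audit_trail), but O(dim_lights) is not derivable from the premises, so it does not yield O(escrow_audit_trail).
So O(escrow_audit_trail) is not derivable, and the apparent clash with O(not escrow_audit_trail) does not arise.
A world satisfying every obligation exists (e.g. adjourn_session=true, attend_hearing=true, break_seal=false, dim_lights=false, escrow_audit_trail=false, inspect_form=false, issue_refund=false, issue_warning=false, reconcile_dataset=true, run_backup=false, tag_asset=false, validate_ballot=false); no atom is both obligatory and forbidden, so the set is consistent.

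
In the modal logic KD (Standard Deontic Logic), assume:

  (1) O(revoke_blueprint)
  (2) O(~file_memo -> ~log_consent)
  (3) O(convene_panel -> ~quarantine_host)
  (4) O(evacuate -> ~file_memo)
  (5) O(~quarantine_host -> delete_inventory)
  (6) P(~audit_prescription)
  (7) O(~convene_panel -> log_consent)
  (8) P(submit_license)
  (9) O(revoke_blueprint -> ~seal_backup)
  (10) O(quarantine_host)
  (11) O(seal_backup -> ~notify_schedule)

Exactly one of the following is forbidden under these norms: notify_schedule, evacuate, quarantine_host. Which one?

From premise 10 we have O(quarantine_host).
Premise 3 is O(convene_panel -> ~quarantine_host); contrapositively O(quarantine_host -> ~convene_panel). Since O(quarantine_host) holds, K gives O(~convene_panel).
Premise 7 is O(~convene_panel -> log_consent); since O(~convene_panel), deontic closure gives O(log_consent).
Premise 2, O(~file_memo -> ~log_consent), contraposes to O(log_consent -> file_memo); with O(log_consent) we get O(file_memo).
The contrapositive of premise 4 (O(evacuate -> ~file_memo)) is O(file_memo -> ~evacuate), and O(file_memo) is already established, so O(~evacuate).
So O(~evacuate) holds, i.e. evacuate is forbidden. None of the other listed options is forbidden under the premises.

evacuate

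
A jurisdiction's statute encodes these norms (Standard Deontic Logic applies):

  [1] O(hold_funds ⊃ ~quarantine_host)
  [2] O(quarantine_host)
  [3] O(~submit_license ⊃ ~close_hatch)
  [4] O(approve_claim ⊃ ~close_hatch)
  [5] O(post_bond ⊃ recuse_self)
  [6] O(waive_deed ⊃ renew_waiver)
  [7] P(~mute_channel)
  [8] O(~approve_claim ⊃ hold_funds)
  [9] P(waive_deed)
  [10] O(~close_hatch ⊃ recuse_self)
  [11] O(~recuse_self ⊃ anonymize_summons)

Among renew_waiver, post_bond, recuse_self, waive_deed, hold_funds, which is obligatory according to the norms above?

recuse_self

Premise 2 states O(quarantine_host) outright.
The contrapositive of premise 1 (O(hold_funds ⊃ ~quarantine_host)) is O(quarantine_host ⊃ ~hold_funds), and O(quarantine_host) is already established, so O(~hold_funds).
Premise 8 is O(~approve_claim ⊃ hold_funds); contrapositively O(~hold_funds ⊃ approve_claim). Since O(~hold_funds) holds, K gives O(approve_claim).
From O(approve_claim) and premise 4, O(approve_claim ⊃ ~close_hatch), we obtain O(~close_hatch).
From O(~close_hatch) and premise 10, O(~close_hatch ⊃ recuse_self), we obtain O(recuse_self).
So O(recuse_self) holds — recuse_self is obligatory. None of the other listed options is made obligatory by any chain of premises.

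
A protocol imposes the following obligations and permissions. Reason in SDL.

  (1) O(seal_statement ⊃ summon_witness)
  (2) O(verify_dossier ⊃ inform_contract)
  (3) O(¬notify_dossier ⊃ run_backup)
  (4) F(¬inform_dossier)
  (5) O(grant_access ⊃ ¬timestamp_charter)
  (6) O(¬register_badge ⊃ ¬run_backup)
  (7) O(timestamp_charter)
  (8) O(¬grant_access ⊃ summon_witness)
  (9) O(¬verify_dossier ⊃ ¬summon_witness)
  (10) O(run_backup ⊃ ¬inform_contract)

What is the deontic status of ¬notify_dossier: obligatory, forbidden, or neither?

Forbidden

From premise 7 we have O(timestamp_charter).
The contrapositive of premise 5 (O(grant_access ⊃ ¬timestamp_charter)) is O(timestamp_charter ⊃ ¬grant_access), and O(timestamp_charter) is already established, so O(¬grant_access).
Premise 8 is O(¬grant_access ⊃ summon_witness); since O(¬grant_access), deontic closure gives O(summon_witness).
The contrapositive of premise 9 (O(¬verify_dossier ⊃ ¬summon_witness)) is O(summon_witness ⊃ verify_dossier), and O(summon_witness) is already established, so O(verify_dossier).
From O(verify_dossier) and premise 2, O(verify_dossier ⊃ inform_contract), we obtain O(inform_contract).
Premise 10, O(run_backup ⊃ ¬inform_contract), contraposes to O(inform_contract ⊃ ¬run_backup); with O(inform_contract) we get O(¬run_backup).
Premise 3, O(¬notify_dossier ⊃ run_backup), contraposes to O(¬run_backup ⊃ notify_dossier); with O(¬run_backup) we get O(notify_dossier).
Premises 1, 4, 6 do not contribute to this derivation.
Thus O(notify_dossier), which is F(¬notify_dossier): ¬notify_dossier is forbidden.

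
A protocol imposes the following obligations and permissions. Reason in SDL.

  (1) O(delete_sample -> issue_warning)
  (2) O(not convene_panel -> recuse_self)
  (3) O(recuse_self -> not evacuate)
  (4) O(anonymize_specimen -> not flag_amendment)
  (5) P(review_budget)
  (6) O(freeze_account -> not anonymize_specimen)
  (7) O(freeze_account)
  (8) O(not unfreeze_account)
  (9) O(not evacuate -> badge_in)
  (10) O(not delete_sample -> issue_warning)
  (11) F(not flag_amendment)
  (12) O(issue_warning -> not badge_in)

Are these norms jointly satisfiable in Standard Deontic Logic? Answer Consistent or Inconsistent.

Consistent

Premise 4 is O(anonymize_specimen -> not flag_amendment), but O(anonymize_specimen) is not derivable from the premises, so it does not yield O(not flag_amendment).
So O(not flag_amendment) is not derivable, and the apparent clash with O(flag_amendment) does not arise.
A world satisfying every obligation exists (e.g. anonymize_specimen=false, badge_in=false, convene_panel=true, delete_sample=false, evacuate=true, flag_amendment=true, freeze_account=true, issue_warning=true, recuse_self=false, review_budget=false, unfreeze_account=false); no atom is both obligatory and forbidden, so the set is consistent.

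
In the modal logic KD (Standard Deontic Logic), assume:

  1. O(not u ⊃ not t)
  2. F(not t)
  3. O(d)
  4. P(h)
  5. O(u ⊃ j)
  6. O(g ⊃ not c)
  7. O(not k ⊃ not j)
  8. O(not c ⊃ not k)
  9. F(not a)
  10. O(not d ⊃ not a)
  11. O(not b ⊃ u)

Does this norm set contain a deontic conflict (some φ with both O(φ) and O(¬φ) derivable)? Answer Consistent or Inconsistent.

Consistent

Premise 10 is O(not d ⊃ not a), but O(not d) is not derivable from the premises, so it does not yield O(not a).
So O(not a) is not derivable, and the apparent clash with O(a) does not arise.
A world satisfying every obligation exists (e.g. a=true, b=false, c=true, d=true, g=false, h=false, j=true, k=true, t=true, u=true); no atom is both obligatory and forbidden, so the set is consistent.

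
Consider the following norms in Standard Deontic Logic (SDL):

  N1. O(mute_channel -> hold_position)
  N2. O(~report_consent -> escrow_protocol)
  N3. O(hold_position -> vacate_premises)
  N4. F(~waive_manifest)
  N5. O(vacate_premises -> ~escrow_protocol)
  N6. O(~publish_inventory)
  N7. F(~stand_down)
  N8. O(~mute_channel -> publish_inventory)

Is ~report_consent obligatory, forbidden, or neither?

Forbidden

Premise 6 states O(~publish_inventory) outright.
Premise 8, O(~mute_channel -> publish_inventory), contraposes to O(~publish_inventory -> mute_channel); with O(~publish_inventory) we get O(mute_channel).
Premise 1 is O(mute_channel -> hold_position); since O(mute_channel), deontic closure gives O(hold_position).
Premise 3 is O(hold_position -> vacate_premises); since O(hold_position), deontic closure gives O(vacate_premises).
With premise 5, O(vacate_premises -> ~escrow_protocol), the K-axiom yields O(~escrow_protocol).
Premise 2, O(~report_consent -> escrow_protocol), contraposes to O(~escrow_protocol -> report_consent); with O(~escrow_protocol) we get O(report_consent).
Premises 4, 7 do not contribute to this derivation.
Thus O(report_consent), which is F(~report_consent): ~report_consent is forbidden.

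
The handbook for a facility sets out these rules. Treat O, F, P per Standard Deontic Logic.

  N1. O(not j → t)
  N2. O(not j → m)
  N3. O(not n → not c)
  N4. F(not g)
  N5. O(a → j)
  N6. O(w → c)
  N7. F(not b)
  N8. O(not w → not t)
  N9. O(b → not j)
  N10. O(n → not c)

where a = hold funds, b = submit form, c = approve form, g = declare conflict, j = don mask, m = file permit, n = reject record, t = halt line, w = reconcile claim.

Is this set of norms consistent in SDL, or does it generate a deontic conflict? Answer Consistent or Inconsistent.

Inconsistent

By case analysis on n: premise 10 gives O(n → not c) and premise 3 gives O(not n → not c), so O(not c) either way.
Premise 6, O(w → c), contraposes to O(not c → not w); with O(not c) we get O(not w).
Premise 8 is O(not w → not t); since O(not w), deontic closure gives O(not t).
The contrapositive of premise 1 (O(not j → t)) is O(not t → j), and O(not t) is already established, so O(j).
Premise 9 is O(b → not j); contrapositively O(j → not b). Since O(j) holds, K gives O(not b).
However, F(not b) at premise 7 amounts to O(b).
We now have both O(not b) and O(b) — b is simultaneously obligatory and forbidden, violating the D-axiom.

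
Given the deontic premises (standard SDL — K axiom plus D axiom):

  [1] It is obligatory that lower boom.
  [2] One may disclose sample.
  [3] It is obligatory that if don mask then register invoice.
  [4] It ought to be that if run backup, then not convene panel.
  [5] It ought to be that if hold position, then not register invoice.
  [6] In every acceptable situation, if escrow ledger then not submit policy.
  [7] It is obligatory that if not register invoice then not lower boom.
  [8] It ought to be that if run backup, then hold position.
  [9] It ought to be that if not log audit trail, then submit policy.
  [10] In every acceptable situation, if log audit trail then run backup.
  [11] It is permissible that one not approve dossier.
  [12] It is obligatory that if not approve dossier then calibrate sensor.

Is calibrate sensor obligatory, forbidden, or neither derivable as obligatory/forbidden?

Neither

Premise 12 is O(¬approve_dossier → calibrate_sensor), but O(¬approve_dossier) is not derivable from the premises (the permission P(¬approve_dossier) asserts only ¬O(approve_dossier), not O(¬approve_dossier)), so it does not yield O(calibrate_sensor).
No premise or chain of K-axiom applications forces O(calibrate_sensor), and none forces O(¬calibrate_sensor). So calibrate_sensor is neither obligatory nor forbidden under these norms.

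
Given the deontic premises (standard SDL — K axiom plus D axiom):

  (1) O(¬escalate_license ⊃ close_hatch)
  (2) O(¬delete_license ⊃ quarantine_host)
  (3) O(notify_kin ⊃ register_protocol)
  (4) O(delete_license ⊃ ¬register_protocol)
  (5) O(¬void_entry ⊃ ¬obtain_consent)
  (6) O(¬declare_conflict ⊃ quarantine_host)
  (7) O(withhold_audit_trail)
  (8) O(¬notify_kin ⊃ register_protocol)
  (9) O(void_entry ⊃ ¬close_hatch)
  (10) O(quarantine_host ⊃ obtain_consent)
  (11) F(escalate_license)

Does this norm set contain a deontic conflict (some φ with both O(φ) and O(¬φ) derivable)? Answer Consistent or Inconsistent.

By case analysis on notify_kin: premise 3 gives O(notify_kin ⊃ register_protocol) and premise 8 gives O(¬notify_kin ⊃ register_protocol), so O(register_protocol) either way.
Premise 4 is O(delete_license ⊃ ¬register_protocol); contrapositively O(register_protocol ⊃ ¬delete_license). Since O(register_protocol) holds, K gives O(¬delete_license).
Premise 2 is O(¬delete_license ⊃ quarantine_host); since O(¬delete_license), deontic closure gives O(quarantine_host).
From O(quarantine_host) and premise 10, O(quarantine_host ⊃ obtain_consent), we obtain O(obtain_consent).
Premise 5, O(¬void_entry ⊃ ¬obtain_consent), contraposes to O(obtain_consent ⊃ void_entry); with O(obtain_consent) we get O(void_entry).
Premise 9 is O(void_entry ⊃ ¬close_hatch); since O(void_entry), deontic closure gives O(¬close_hatch).
Premise 1 is O(¬escalate_license ⊃ close_hatch); contrapositively O(¬close_hatch ⊃ escalate_license). Since O(¬close_hatch) holds, K gives O(escalate_license).
Yet premise 11 is F(escalate_license), i.e. O(¬escalate_license).
We now have both O(escalate_license) and O(¬escalate_license) — escalate_license is simultaneously obligatory and forbidden, violating the D-axiom.

Inconsistent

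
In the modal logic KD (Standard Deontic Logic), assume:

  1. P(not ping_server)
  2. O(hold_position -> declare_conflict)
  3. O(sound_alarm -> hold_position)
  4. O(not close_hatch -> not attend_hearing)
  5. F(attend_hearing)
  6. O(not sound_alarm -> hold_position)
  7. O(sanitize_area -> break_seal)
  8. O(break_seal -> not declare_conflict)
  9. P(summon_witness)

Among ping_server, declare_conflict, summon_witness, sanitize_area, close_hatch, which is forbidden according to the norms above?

sanitize_area

By case analysis on sound_alarm: premise 3 gives O(sound_alarm -> hold_position) and premise 6 gives O(not sound_alarm -> hold_position), so O(hold_position) either way.
From O(hold_position) and premise 2, O(hold_position -> declare_conflict), we obtain O(declare_conflict).
Premise 8 is O(break_seal -> not declare_conflict); contrapositively O(declare_conflict -> not break_seal). Since O(declare_conflict) holds, K gives O(not break_seal).
The contrapositive of premise 7 (O(sanitize_area -> break_seal)) is O(not break_seal -> not sanitize_area), and O(not break_seal) is already established, so O(not sanitize_area).
So O(not sanitize_area) holds, i.e. sanitize_area is forbidden. None of the other listed options is forbidden under the premises.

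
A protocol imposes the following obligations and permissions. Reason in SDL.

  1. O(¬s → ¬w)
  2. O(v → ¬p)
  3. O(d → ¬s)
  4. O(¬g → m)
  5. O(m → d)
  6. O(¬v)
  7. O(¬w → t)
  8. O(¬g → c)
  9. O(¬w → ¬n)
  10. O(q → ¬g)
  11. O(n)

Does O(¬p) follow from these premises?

No

Premise 2 is O(v → ¬p), but O(v) is not derivable from the premises, so it does not yield O(¬p).
No other premise forces O(¬p). An ideal world satisfying every premise can still have ¬p false, so O(¬p) is not derivable.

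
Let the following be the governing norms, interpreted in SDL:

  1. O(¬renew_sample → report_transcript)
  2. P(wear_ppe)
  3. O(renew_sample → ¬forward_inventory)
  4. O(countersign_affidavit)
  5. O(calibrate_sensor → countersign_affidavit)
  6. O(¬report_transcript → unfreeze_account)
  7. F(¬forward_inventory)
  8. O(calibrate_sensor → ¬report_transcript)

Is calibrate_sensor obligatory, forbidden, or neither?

Forbidden

F(¬forward_inventory) at premise 7 means O(forward_inventory).
Premise 3 is O(renew_sample → ¬forward_inventory); contrapositively O(forward_inventory → ¬renew_sample). Since O(forward_inventory) holds, K gives O(¬renew_sample).
From O(¬renew_sample) and premise 1, O(¬renew_sample → report_transcript), we obtain O(report_transcript).
The contrapositive of premise 8 (O(calibrate_sensor → ¬report_transcript)) is O(report_transcript → ¬calibrate_sensor), and O(report_transcript) is already established, so O(¬calibrate_sensor).
Premises 2, 4, 5, 6 do not contribute to this derivation.
Thus O(¬calibrate_sensor), which is F(calibrate_sensor): calibrate_sensor is forbidden.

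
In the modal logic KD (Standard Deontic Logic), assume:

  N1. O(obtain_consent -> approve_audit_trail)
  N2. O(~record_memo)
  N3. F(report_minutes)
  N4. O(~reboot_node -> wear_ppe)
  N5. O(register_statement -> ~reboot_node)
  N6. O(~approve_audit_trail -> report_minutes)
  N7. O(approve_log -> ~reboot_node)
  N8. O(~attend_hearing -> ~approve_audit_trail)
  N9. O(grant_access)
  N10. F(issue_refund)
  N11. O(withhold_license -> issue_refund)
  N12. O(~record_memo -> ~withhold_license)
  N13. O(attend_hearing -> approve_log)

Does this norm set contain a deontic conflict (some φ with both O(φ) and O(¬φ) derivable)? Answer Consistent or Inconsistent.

Consistent

Premise 11 is O(withhold_license -> issue_refund), but O(withhold_license) is not derivable from the premises, so it does not yield O(issue_refund).
So O(issue_refund) is not derivable, and the apparent clash with O(~issue_refund) does not arise.
A world satisfying every obligation exists (e.g. approve_audit_trail=true, approve_log=true, attend_hearing=true, grant_access=true, issue_refund=false, obtain_consent=false, reboot_node=false, record_memo=false, register_statement=false, report_minutes=false, wear_ppe=true, withhold_license=false); no atom is both obligatory and forbidden, so the set is consistent.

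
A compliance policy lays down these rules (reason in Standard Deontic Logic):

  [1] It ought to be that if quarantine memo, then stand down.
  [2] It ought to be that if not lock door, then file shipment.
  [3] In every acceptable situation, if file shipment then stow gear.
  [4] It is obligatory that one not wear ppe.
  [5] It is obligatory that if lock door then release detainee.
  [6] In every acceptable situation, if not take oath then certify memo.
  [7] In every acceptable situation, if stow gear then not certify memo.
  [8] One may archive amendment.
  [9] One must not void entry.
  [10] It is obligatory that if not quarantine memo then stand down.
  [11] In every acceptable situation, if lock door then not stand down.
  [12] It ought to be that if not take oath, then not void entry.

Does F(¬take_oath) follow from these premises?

Premises 1 and 10 are O(quarantine_memo → stand_down) and O(¬quarantine_memo → stand_down); every ideal world satisfies quarantine_memo or ¬quarantine_memo, so in either case stand_down holds — hence O(stand_down).
Premise 11, O(lock_door → ¬stand_down), contraposes to O(stand_down → ¬lock_door); with O(stand_down) we get O(¬lock_door).
With premise 2, O(¬lock_door → file_shipment), the K-axiom yields O(file_shipment).
From O(file_shipment) and premise 3, O(file_shipment → stow_gear), we obtain O(stow_gear).
From O(stow_gear) and premise 7, O(stow_gear → ¬certify_memo), we obtain O(¬certify_memo).
The contrapositive of premise 6 (O(¬take_oath → certify_memo)) is O(¬certify_memo → take_oath), and O(¬certify_memo) is already established, so O(take_oath).
Premises 4, 5, 8, 9, 12 do not contribute to this derivation.
So O(take_oath) holds, i.e. F(¬take_oath). The claim follows.

Yes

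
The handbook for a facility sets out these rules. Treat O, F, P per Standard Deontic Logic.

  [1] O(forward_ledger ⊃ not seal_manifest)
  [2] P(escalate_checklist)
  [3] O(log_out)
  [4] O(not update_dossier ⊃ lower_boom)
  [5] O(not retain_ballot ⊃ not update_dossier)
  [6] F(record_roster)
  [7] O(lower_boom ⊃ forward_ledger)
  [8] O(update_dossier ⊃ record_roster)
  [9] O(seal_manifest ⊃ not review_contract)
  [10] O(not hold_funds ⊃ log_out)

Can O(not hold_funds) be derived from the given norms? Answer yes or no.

Premise 10 is O(not hold_funds ⊃ log_out); even if O(log_out) held, inferring O(not hold_funds) would be affirming the consequent — invalid.
No other premise forces O(not hold_funds). An ideal world satisfying every premise can still have not hold_funds false, so O(not hold_funds) is not derivable.

No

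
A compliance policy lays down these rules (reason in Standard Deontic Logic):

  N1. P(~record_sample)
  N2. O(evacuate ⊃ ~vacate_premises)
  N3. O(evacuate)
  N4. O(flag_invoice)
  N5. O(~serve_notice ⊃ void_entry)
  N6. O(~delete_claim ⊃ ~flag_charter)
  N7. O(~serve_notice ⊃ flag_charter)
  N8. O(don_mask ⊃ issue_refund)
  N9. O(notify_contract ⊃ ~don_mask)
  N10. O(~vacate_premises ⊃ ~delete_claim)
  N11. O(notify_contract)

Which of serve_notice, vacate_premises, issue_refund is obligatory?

From premise 3 we have O(evacuate).
From O(evacuate) and premise 2, O(evacuate ⊃ ~vacate_premises), we obtain O(~vacate_premises).
With premise 10, O(~vacate_premises ⊃ ~delete_claim), the K-axiom yields O(~delete_claim).
With premise 6, O(~delete_claim ⊃ ~flag_charter), the K-axiom yields O(~flag_charter).
Premise 7 is O(~serve_notice ⊃ flag_charter); contrapositively O(~flag_charter ⊃ serve_notice). Since O(~flag_charter) holds, K gives O(serve_notice).
So O(serve_notice) holds — serve_notice is obligatory. None of the other listed options is made obligatory by any chain of premises.

serve_notice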